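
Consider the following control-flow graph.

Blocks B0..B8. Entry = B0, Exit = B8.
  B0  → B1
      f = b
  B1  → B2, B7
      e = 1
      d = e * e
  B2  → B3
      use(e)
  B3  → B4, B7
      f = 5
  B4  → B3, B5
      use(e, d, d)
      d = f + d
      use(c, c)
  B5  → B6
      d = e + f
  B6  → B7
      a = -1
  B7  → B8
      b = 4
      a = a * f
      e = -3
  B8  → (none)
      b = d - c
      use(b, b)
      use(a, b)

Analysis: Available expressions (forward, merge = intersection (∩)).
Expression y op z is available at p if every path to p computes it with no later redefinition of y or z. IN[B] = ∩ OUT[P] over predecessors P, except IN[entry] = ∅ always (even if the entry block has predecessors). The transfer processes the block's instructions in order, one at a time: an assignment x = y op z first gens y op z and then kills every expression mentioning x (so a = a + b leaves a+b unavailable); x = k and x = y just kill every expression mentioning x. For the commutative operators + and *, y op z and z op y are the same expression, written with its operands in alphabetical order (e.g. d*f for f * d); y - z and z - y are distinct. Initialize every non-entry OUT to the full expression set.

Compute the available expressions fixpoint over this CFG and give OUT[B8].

Converged values:
  B0:   IN={}   OUT={}
  B1:   IN={}   OUT={e*e}
  B2:   IN={e*e}   OUT={e*e}
  B3:   IN={e*e}   OUT={e*e}
  B4:   IN={e*e}   OUT={e*e}
  B5:   IN={e*e}   OUT={e*e, e+f}
  B6:   IN={e*e, e+f}   OUT={e*e, e+f}
  B7:   IN={e*e}   OUT={}
  B8:   IN={}   OUT={d-c}

Merge at B8: IN[B8] = OUT[B7] = {}
Applying B8's transfer function to that IN value gives OUT[B8] (row B8 above).

Answer: {d-c}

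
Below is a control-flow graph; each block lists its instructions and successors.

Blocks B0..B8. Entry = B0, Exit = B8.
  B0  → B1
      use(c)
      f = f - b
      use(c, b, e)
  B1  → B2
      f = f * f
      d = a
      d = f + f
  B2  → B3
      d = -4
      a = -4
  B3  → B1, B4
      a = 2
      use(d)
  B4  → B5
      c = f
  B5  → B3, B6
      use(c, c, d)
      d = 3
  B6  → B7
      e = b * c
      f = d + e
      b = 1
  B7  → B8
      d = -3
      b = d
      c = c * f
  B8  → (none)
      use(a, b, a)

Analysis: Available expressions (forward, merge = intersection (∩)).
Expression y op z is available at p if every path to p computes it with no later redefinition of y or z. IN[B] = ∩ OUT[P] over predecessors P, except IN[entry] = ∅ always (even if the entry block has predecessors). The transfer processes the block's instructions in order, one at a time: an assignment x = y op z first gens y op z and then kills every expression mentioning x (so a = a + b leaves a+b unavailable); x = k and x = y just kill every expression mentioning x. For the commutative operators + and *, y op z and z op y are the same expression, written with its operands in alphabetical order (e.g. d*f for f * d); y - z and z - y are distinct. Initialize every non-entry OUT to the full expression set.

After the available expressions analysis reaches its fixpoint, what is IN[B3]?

Answer: {f+f}

Trace:
Converged values:
  B0:  IN={}  OUT={}
  B1:  IN={}  OUT={f+f}
  B2:  IN={f+f}  OUT={f+f}
  B3:  IN={f+f}  OUT={f+f}
  B4:  IN={f+f}  OUT={f+f}
  B5:  IN={f+f}  OUT={f+f}
  B6:  IN={f+f}  OUT={d+e}
  B7:  IN={d+e}  OUT={}
  B8:  IN={}  OUT={}

Merge at B3: IN[B3] = OUT[B2] ∩ OUT[B5] = {f+f}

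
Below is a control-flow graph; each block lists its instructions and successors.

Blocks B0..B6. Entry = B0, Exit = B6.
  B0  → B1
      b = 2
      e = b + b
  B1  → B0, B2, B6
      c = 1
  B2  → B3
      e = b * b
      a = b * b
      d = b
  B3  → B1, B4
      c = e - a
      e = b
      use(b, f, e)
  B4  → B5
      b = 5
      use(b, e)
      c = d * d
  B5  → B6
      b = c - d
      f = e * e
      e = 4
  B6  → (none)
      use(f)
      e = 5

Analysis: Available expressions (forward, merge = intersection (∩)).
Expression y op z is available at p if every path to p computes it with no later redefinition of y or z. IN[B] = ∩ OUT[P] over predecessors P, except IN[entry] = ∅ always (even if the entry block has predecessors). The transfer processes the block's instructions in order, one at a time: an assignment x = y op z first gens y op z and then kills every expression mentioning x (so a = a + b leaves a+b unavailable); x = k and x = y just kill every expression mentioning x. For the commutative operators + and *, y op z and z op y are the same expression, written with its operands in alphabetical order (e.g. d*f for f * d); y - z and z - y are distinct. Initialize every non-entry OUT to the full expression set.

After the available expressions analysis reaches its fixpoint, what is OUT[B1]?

Answer: {b+b}

Trace:
Fixpoint table:
  B0:  IN={}  OUT={b+b}
  B1:  IN={b+b}  OUT={b+b}
  B2:  IN={b+b}  OUT={b*b, b+b}
  B3:  IN={b*b, b+b}  OUT={b*b, b+b}
  B4:  IN={b*b, b+b}  OUT={d*d}
  B5:  IN={d*d}  OUT={c-d, d*d}
  B6:  IN={}  OUT={}

Merge at B1: IN[B1] = OUT[B0] ∩ OUT[B3] = {b+b}
Applying B1's transfer function to that IN value gives OUT[B1] (row B1 above).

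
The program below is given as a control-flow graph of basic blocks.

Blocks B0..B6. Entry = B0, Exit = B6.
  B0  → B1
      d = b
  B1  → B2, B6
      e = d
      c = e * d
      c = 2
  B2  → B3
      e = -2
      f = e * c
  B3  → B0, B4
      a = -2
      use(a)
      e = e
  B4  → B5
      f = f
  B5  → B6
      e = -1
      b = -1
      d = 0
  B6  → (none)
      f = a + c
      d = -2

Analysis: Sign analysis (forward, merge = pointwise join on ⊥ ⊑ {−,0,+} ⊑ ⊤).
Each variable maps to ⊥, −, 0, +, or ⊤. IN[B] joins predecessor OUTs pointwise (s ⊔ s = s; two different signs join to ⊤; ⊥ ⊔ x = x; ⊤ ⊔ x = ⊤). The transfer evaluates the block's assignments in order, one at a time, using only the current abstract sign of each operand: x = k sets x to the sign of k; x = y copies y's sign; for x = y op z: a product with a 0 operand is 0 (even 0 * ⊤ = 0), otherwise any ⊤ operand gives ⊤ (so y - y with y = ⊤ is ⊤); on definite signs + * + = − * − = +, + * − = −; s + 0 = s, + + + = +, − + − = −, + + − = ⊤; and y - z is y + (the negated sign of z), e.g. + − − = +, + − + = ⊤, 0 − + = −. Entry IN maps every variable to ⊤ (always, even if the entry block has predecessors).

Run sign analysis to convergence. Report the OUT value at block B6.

Answer: {a: ⊤, b: ⊤, c: +, d: -, e: ⊤, f: ⊤}

Working:
Fixpoint table:
  B0: | IN=(all ⊤) | OUT=(all ⊤)
  B1: | IN=(all ⊤) | OUT={c:+; rest ⊤}
  B2: | IN={c:+; rest ⊤} | OUT={c:+, e:-, f:-; rest ⊤}
  B3: | IN={c:+, e:-, f:-; rest ⊤} | OUT={a:-, c:+, e:-, f:-; rest ⊤}
  B4: | IN={a:-, c:+, e:-, f:-; rest ⊤} | OUT={a:-, c:+, e:-, f:-; rest ⊤}
  B5: | IN={a:-, c:+, e:-, f:-; rest ⊤} | OUT={a:-, b:-, c:+, d:0, e:-, f:-; rest ⊤}
  B6: | IN={c:+; rest ⊤} | OUT={c:+, d:-; rest ⊤}

Merge at B6: IN[B6] = OUT[B1] ⊔ OUT[B5] = {a: ⊤, b: ⊤, c: +, d: ⊤, e: ⊤, f: ⊤}
Applying B6's transfer function to that IN value gives OUT[B6] (row B6 above).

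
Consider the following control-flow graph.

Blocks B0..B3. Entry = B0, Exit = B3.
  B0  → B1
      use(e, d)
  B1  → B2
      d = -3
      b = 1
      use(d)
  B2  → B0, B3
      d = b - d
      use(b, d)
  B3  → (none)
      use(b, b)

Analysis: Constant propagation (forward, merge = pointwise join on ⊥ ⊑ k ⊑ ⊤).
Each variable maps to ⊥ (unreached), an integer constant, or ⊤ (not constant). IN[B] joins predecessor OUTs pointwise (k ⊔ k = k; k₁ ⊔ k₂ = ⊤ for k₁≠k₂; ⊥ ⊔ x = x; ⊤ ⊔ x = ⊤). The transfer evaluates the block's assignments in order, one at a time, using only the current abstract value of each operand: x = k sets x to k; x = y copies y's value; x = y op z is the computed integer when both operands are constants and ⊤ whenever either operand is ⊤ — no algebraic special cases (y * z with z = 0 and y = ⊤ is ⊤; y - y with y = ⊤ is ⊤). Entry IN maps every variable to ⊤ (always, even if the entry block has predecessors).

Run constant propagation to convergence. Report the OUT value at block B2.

Fixpoint table:
  B0: | IN=(all ⊤) | OUT=(all ⊤)
  B1: | IN=(all ⊤) | OUT={b:1, d:-3; rest ⊤}
  B2: | IN={b:1, d:-3; rest ⊤} | OUT={b:1, d:4; rest ⊤}
  B3: | IN={b:1, d:4; rest ⊤} | OUT={b:1, d:4; rest ⊤}

Merge at B2: IN[B2] = OUT[B1] = {a: ⊤, b: 1, c: ⊤, d: -3, e: ⊤, f: ⊤}
Applying B2's transfer function to that IN value gives OUT[B2] (row B2 above).

Answer: {a: ⊤, b: 1, c: ⊤, d: 4, e: ⊤, f: ⊤}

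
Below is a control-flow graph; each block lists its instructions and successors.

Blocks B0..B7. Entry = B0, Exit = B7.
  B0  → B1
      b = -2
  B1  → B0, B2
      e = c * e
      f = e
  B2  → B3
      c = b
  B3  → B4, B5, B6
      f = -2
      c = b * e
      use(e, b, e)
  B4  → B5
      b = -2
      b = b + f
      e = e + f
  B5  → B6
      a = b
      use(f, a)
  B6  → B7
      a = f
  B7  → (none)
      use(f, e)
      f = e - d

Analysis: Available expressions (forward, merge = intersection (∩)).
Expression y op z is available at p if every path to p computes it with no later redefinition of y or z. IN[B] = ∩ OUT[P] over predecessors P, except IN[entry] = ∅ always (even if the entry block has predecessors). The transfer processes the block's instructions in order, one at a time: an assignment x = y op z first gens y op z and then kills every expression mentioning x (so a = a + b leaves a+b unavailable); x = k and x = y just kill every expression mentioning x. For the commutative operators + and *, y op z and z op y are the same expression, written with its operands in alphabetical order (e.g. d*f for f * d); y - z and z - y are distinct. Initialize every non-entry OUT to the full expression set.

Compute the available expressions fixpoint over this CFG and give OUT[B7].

Answer: {e-d}

Working:
Converged values:
  B0:   IN={}   OUT={}
  B1:   IN={}   OUT={}
  B2:   IN={}   OUT={}
  B3:   IN={}   OUT={b*e}
  B4:   IN={b*e}   OUT={}
  B5:   IN={}   OUT={}
  B6:   IN={}   OUT={}
  B7:   IN={}   OUT={e-d}

Merge at B7: IN[B7] = OUT[B6] = {}
Applying B7's transfer function to that IN value gives OUT[B7] (row B7 above).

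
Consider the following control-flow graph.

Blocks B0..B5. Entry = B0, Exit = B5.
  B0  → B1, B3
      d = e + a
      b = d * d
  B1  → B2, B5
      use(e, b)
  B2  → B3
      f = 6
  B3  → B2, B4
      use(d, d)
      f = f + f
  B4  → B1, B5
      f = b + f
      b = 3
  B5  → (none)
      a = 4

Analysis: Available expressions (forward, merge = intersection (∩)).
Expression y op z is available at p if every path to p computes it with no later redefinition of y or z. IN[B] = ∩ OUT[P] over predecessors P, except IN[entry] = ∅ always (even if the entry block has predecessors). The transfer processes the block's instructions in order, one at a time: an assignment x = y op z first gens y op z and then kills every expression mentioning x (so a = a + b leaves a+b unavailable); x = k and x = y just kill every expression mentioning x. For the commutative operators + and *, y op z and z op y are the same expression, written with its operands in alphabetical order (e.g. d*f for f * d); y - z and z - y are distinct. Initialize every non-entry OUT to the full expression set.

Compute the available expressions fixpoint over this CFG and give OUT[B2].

Answer: {a+e, d*d}

Derivation:
Converged values:
  B0: | IN={} | OUT={a+e, d*d}
  B1: | IN={a+e, d*d} | OUT={a+e, d*d}
  B2: | IN={a+e, d*d} | OUT={a+e, d*d}
  B3: | IN={a+e, d*d} | OUT={a+e, d*d}
  B4: | IN={a+e, d*d} | OUT={a+e, d*d}
  B5: | IN={a+e, d*d} | OUT={d*d}

Merge at B2: IN[B2] = OUT[B1] ∩ OUT[B3] = {a+e, d*d}
Applying B2's transfer function to that IN value gives OUT[B2] (row B2 above).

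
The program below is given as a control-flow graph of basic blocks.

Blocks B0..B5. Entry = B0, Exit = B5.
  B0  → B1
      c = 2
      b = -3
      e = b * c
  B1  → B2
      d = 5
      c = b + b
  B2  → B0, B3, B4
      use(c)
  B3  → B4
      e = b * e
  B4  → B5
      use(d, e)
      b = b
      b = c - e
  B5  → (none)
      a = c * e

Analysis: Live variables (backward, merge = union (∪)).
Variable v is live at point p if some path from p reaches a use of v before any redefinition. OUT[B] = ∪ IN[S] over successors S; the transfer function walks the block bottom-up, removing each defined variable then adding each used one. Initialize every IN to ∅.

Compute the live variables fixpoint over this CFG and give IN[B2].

Answer: {b, c, d, e}

Working:
Per-block solution:
  B0: | IN={} | OUT={b, e}
  B1: | IN={b, e} | OUT={b, c, d, e}
  B2: | IN={b, c, d, e} | OUT={b, c, d, e}
  B3: | IN={b, c, d, e} | OUT={b, c, d, e}
  B4: | IN={b, c, d, e} | OUT={c, e}
  B5: | IN={c, e} | OUT={}

Merge at B2: OUT[B2] = IN[B0] ⊔ IN[B3] ⊔ IN[B4] = {b, c, d, e}
Applying B2's transfer function to that OUT value gives IN[B2] (row B2 above).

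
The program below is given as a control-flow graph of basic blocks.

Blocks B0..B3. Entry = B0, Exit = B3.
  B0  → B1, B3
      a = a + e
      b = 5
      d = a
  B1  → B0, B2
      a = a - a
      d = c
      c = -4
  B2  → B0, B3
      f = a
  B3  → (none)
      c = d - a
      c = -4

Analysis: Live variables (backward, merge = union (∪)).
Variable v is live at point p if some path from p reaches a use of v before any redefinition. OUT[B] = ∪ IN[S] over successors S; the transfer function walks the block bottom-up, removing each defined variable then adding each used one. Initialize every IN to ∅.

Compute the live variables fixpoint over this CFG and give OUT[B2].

Fixpoint table:
  B0:   IN={a, c, e}   OUT={a, c, d, e}
  B1:   IN={a, c, e}   OUT={a, c, d, e}
  B2:   IN={a, c, d, e}   OUT={a, c, d, e}
  B3:   IN={a, d}   OUT={}

Merge at B2: OUT[B2] = IN[B0] ⊔ IN[B3] = {a, c, d, e}

Answer: {a, c, d, e}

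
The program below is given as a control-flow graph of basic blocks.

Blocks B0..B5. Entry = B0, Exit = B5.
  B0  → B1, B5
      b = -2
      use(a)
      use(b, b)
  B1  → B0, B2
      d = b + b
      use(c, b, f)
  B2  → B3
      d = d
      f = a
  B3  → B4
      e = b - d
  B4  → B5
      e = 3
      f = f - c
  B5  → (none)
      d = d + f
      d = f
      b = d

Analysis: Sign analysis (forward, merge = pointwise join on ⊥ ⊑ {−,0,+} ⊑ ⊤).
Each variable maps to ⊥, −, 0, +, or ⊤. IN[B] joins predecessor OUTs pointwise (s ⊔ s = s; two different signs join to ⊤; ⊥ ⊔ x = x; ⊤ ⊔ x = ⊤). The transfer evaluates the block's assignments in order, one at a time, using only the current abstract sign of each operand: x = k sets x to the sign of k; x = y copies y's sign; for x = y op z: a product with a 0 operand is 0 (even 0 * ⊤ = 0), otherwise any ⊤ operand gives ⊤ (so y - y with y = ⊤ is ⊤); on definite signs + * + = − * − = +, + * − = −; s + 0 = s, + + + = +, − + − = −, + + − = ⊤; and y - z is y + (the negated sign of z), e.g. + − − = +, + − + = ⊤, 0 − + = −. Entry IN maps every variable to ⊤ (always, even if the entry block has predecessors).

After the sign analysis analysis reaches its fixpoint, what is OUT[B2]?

Per-block solution:
  B0:   IN=(all ⊤)   OUT={b:-; rest ⊤}
  B1:   IN={b:-; rest ⊤}   OUT={b:-, d:-; rest ⊤}
  B2:   IN={b:-, d:-; rest ⊤}   OUT={b:-, d:-; rest ⊤}
  B3:   IN={b:-, d:-; rest ⊤}   OUT={b:-, d:-; rest ⊤}
  B4:   IN={b:-, d:-; rest ⊤}   OUT={b:-, d:-, e:+; rest ⊤}
  B5:   IN={b:-; rest ⊤}   OUT=(all ⊤)

Merge at B2: IN[B2] = OUT[B1] = {a: ⊤, b: -, c: ⊤, d: -, e: ⊤, f: ⊤}
Applying B2's transfer function to that IN value gives OUT[B2] (row B2 above).

Answer: {a: ⊤, b: -, c: ⊤, d: -, e: ⊤, f: ⊤}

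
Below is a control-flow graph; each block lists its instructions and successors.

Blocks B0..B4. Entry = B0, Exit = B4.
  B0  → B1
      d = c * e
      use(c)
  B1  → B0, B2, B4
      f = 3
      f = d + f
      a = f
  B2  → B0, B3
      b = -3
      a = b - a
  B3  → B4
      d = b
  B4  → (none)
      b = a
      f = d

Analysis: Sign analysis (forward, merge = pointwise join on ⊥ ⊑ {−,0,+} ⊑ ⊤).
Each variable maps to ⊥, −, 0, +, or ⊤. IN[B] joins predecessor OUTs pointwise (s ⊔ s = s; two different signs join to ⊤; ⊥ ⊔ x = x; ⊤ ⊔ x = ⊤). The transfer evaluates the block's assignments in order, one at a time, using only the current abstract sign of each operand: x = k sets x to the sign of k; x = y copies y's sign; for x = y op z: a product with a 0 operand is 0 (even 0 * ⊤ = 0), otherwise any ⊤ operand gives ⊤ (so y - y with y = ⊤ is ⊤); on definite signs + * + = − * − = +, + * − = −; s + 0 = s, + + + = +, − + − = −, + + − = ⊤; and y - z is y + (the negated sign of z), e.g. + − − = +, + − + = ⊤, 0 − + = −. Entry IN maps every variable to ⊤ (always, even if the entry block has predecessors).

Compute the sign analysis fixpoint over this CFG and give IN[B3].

Per-block solution:
  B0:   IN=(all ⊤)   OUT=(all ⊤)
  B1:   IN=(all ⊤)   OUT=(all ⊤)
  B2:   IN=(all ⊤)   OUT={b:-; rest ⊤}
  B3:   IN={b:-; rest ⊤}   OUT={b:-, d:-; rest ⊤}
  B4:   IN=(all ⊤)   OUT=(all ⊤)

Merge at B3: IN[B3] = OUT[B2] = {a: ⊤, b: -, c: ⊤, d: ⊤, e: ⊤, f: ⊤}

Answer: {a: ⊤, b: -, c: ⊤, d: ⊤, e: ⊤, f: ⊤}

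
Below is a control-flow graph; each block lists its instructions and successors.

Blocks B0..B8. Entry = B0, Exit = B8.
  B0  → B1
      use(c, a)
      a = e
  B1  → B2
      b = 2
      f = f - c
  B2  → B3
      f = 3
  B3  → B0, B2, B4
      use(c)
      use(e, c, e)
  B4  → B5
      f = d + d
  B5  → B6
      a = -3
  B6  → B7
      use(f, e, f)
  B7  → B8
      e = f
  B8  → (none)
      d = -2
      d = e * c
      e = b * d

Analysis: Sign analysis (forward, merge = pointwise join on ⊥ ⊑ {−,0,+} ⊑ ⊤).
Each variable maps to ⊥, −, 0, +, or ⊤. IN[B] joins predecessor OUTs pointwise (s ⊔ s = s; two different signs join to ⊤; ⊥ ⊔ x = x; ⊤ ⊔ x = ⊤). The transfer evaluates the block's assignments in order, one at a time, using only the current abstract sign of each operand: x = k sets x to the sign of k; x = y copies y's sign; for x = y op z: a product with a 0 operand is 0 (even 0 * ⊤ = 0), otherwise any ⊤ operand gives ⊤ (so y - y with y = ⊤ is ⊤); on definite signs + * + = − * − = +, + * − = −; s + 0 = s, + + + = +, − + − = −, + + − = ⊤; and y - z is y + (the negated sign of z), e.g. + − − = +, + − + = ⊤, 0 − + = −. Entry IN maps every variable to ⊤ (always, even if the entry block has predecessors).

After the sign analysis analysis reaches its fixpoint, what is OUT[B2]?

Answer: {a: ⊤, b: +, c: ⊤, d: ⊤, e: ⊤, f: +}

Derivation:
Fixpoint table:
  B0:  IN=(all ⊤)  OUT=(all ⊤)
  B1:  IN=(all ⊤)  OUT={b:+; rest ⊤}
  B2:  IN={b:+; rest ⊤}  OUT={b:+, f:+; rest ⊤}
  B3:  IN={b:+, f:+; rest ⊤}  OUT={b:+, f:+; rest ⊤}
  B4:  IN={b:+, f:+; rest ⊤}  OUT={b:+; rest ⊤}
  B5:  IN={b:+; rest ⊤}  OUT={a:-, b:+; rest ⊤}
  B6:  IN={a:-, b:+; rest ⊤}  OUT={a:-, b:+; rest ⊤}
  B7:  IN={a:-, b:+; rest ⊤}  OUT={a:-, b:+; rest ⊤}
  B8:  IN={a:-, b:+; rest ⊤}  OUT={a:-, b:+; rest ⊤}

Merge at B2: IN[B2] = OUT[B1] ⊔ OUT[B3] = {a: ⊤, b: +, c: ⊤, d: ⊤, e: ⊤, f: ⊤}
Applying B2's transfer function to that IN value gives OUT[B2] (row B2 above).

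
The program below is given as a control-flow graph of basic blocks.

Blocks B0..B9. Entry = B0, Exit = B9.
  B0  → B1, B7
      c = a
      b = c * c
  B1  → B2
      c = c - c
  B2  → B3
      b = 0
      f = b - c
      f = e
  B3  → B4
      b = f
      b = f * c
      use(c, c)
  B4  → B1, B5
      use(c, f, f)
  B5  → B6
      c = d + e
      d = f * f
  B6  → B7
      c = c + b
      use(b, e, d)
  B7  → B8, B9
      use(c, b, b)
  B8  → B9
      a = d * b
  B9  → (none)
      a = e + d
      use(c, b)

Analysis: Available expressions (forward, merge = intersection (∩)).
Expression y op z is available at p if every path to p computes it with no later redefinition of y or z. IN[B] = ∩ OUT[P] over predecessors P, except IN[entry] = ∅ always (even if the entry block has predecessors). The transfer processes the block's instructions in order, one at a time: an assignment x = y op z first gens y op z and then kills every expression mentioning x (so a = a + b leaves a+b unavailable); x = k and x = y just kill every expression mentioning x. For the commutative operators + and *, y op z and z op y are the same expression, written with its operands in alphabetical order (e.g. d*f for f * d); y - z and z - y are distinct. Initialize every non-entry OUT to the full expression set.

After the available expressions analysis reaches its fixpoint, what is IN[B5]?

Answer: {c*f}

Working:
Fixpoint table:
  B0:  IN={}  OUT={c*c}
  B1:  IN={}  OUT={}
  B2:  IN={}  OUT={b-c}
  B3:  IN={b-c}  OUT={c*f}
  B4:  IN={c*f}  OUT={c*f}
  B5:  IN={c*f}  OUT={f*f}
  B6:  IN={f*f}  OUT={f*f}
  B7:  IN={}  OUT={}
  B8:  IN={}  OUT={b*d}
  B9:  IN={}  OUT={d+e}

Merge at B5: IN[B5] = OUT[B4] = {c*f}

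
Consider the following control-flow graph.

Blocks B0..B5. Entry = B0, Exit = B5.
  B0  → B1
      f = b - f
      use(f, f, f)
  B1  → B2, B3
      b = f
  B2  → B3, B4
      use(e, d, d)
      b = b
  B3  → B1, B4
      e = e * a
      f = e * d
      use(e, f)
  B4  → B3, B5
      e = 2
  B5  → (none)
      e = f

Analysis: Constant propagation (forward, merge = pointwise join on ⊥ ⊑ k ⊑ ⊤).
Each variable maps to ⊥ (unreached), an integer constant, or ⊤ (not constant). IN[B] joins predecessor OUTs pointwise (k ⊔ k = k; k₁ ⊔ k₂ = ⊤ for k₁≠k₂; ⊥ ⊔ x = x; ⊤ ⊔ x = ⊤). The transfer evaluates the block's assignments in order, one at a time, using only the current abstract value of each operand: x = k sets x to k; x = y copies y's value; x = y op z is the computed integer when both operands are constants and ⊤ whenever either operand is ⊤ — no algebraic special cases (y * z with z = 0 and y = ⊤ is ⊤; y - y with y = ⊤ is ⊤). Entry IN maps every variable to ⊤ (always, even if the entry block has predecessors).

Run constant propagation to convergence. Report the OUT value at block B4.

Answer: {a: ⊤, b: ⊤, c: ⊤, d: ⊤, e: 2, f: ⊤}

Working:
Fixpoint table:
  B0: | IN=(all ⊤) | OUT=(all ⊤)
  B1: | IN=(all ⊤) | OUT=(all ⊤)
  B2: | IN=(all ⊤) | OUT=(all ⊤)
  B3: | IN=(all ⊤) | OUT=(all ⊤)
  B4: | IN=(all ⊤) | OUT={e:2; rest ⊤}
  B5: | IN={e:2; rest ⊤} | OUT=(all ⊤)

Merge at B4: IN[B4] = OUT[B2] ⊔ OUT[B3] = {a: ⊤, b: ⊤, c: ⊤, d: ⊤, e: ⊤, f: ⊤}
Applying B4's transfer function to that IN value gives OUT[B4] (row B4 above).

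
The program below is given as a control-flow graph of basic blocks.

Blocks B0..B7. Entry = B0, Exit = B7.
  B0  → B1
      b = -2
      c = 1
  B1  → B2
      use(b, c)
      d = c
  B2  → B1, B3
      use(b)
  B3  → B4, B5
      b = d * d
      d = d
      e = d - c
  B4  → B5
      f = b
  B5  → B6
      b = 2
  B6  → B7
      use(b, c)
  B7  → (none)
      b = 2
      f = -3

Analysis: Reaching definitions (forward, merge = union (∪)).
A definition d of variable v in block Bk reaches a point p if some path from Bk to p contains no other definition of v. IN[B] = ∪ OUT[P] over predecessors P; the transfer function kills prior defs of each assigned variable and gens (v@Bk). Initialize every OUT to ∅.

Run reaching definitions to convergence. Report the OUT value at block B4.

Answer: {b@B3, c@B0, d@B3, e@B3, f@B4}

Trace:
Fixpoint table:
  B0:  IN={}  OUT={b@B0, c@B0}
  B1:  IN={b@B0, c@B0, d@B1}  OUT={b@B0, c@B0, d@B1}
  B2:  IN={b@B0, c@B0, d@B1}  OUT={b@B0, c@B0, d@B1}
  B3:  IN={b@B0, c@B0, d@B1}  OUT={b@B3, c@B0, d@B3, e@B3}
  B4:  IN={b@B3, c@B0, d@B3, e@B3}  OUT={b@B3, c@B0, d@B3, e@B3, f@B4}
  B5:  IN={b@B3, c@B0, d@B3, e@B3, f@B4}  OUT={b@B5, c@B0, d@B3, e@B3, f@B4}
  B6:  IN={b@B5, c@B0, d@B3, e@B3, f@B4}  OUT={b@B5, c@B0, d@B3, e@B3, f@B4}
  B7:  IN={b@B5, c@B0, d@B3, e@B3, f@B4}  OUT={b@B7, c@B0, d@B3, e@B3, f@B7}

Merge at B4: IN[B4] = OUT[B3] = {b@B3, c@B0, d@B3, e@B3}
Applying B4's transfer function to that IN value gives OUT[B4] (row B4 above).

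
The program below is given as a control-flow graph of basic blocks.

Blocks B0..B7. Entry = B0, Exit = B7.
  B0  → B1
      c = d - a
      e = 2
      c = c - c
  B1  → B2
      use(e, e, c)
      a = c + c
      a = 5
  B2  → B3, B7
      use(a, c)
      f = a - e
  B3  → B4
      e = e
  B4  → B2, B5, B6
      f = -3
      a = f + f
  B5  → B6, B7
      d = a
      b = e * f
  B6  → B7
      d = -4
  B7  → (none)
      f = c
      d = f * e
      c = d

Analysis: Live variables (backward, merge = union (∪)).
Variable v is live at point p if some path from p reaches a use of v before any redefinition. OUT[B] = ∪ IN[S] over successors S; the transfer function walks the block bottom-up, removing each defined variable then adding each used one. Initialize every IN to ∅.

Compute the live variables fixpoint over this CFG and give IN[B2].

Answer: {a, c, e}

Trace:
Per-block solution:
  B0:   IN={a, d}   OUT={c, e}
  B1:   IN={c, e}   OUT={a, c, e}
  B2:   IN={a, c, e}   OUT={c, e}
  B3:   IN={c, e}   OUT={c, e}
  B4:   IN={c, e}   OUT={a, c, e, f}
  B5:   IN={a, c, e, f}   OUT={c, e}
  B6:   IN={c, e}   OUT={c, e}
  B7:   IN={c, e}   OUT={}

Merge at B2: OUT[B2] = IN[B3] ⊔ IN[B7] = {c, e}
Applying B2's transfer function to that OUT value gives IN[B2] (row B2 above).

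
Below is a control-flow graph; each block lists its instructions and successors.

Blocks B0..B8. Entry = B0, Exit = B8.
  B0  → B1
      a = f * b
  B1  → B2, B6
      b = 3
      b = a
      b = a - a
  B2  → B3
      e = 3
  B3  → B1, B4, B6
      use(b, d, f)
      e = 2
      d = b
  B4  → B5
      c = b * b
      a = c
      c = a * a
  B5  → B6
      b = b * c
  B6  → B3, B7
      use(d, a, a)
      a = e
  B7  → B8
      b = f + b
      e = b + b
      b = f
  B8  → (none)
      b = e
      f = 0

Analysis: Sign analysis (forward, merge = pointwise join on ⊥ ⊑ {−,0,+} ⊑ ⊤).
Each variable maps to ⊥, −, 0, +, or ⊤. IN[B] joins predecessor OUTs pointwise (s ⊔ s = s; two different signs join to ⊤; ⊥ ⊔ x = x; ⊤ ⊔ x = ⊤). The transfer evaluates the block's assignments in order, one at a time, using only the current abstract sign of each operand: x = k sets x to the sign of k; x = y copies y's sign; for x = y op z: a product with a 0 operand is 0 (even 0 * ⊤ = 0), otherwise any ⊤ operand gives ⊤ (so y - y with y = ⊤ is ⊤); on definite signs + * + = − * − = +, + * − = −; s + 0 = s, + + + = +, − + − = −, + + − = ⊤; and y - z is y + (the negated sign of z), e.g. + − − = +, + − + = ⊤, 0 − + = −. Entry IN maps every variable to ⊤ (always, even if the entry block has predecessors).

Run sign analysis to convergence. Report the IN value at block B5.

Answer: {a: ⊤, b: ⊤, c: ⊤, d: ⊤, e: +, f: ⊤}

Working:
Fixpoint table:
  B0:   IN=(all ⊤)   OUT=(all ⊤)
  B1:   IN=(all ⊤)   OUT=(all ⊤)
  B2:   IN=(all ⊤)   OUT={e:+; rest ⊤}
  B3:   IN=(all ⊤)   OUT={e:+; rest ⊤}
  B4:   IN={e:+; rest ⊤}   OUT={e:+; rest ⊤}
  B5:   IN={e:+; rest ⊤}   OUT={e:+; rest ⊤}
  B6:   IN=(all ⊤)   OUT=(all ⊤)
  B7:   IN=(all ⊤)   OUT=(all ⊤)
  B8:   IN=(all ⊤)   OUT={f:0; rest ⊤}

Merge at B5: IN[B5] = OUT[B4] = {a: ⊤, b: ⊤, c: ⊤, d: ⊤, e: +, f: ⊤}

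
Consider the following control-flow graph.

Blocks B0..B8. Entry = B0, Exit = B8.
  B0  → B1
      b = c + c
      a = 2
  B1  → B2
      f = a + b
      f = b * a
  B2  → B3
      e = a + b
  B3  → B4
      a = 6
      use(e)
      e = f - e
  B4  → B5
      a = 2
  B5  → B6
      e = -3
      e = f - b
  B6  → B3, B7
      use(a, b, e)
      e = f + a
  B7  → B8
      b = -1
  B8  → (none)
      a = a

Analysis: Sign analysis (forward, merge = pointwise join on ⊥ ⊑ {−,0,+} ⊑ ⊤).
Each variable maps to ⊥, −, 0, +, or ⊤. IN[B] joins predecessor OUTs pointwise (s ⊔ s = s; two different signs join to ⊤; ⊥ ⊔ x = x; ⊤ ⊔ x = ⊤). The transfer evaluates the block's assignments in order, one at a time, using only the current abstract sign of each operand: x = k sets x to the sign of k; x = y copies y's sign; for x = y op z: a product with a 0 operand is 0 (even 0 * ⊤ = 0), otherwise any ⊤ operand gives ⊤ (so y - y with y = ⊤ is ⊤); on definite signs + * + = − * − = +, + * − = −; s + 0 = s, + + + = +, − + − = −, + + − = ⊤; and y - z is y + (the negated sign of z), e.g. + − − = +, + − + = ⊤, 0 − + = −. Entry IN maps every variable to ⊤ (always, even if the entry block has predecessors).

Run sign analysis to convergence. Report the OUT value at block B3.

Answer: {a: +, b: ⊤, c: ⊤, d: ⊤, e: ⊤, f: ⊤}

Derivation:
Per-block solution:
  B0:  IN=(all ⊤)  OUT={a:+; rest ⊤}
  B1:  IN={a:+; rest ⊤}  OUT={a:+; rest ⊤}
  B2:  IN={a:+; rest ⊤}  OUT={a:+; rest ⊤}
  B3:  IN={a:+; rest ⊤}  OUT={a:+; rest ⊤}
  B4:  IN={a:+; rest ⊤}  OUT={a:+; rest ⊤}
  B5:  IN={a:+; rest ⊤}  OUT={a:+; rest ⊤}
  B6:  IN={a:+; rest ⊤}  OUT={a:+; rest ⊤}
  B7:  IN={a:+; rest ⊤}  OUT={a:+, b:-; rest ⊤}
  B8:  IN={a:+, b:-; rest ⊤}  OUT={a:+, b:-; rest ⊤}

Merge at B3: IN[B3] = OUT[B2] ⊔ OUT[B6] = {a: +, b: ⊤, c: ⊤, d: ⊤, e: ⊤, f: ⊤}
Applying B3's transfer function to that IN value gives OUT[B3] (row B3 above).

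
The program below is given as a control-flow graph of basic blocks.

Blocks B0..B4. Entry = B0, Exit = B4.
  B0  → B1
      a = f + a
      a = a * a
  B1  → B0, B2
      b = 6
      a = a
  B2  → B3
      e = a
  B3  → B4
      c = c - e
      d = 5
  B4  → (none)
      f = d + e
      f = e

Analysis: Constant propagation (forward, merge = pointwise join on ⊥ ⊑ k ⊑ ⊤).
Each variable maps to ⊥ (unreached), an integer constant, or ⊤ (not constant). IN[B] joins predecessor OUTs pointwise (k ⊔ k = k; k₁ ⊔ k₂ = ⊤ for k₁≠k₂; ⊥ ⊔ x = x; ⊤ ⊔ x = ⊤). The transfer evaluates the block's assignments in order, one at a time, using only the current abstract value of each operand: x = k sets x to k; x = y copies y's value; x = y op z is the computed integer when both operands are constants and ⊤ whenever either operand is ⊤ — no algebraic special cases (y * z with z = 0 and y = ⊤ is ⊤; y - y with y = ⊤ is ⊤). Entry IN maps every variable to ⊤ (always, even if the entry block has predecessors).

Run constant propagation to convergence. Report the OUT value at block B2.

Fixpoint table:
  B0:  IN=(all ⊤)  OUT=(all ⊤)
  B1:  IN=(all ⊤)  OUT={b:6; rest ⊤}
  B2:  IN={b:6; rest ⊤}  OUT={b:6; rest ⊤}
  B3:  IN={b:6; rest ⊤}  OUT={b:6, d:5; rest ⊤}
  B4:  IN={b:6, d:5; rest ⊤}  OUT={b:6, d:5; rest ⊤}

Merge at B2: IN[B2] = OUT[B1] = {a: ⊤, b: 6, c: ⊤, d: ⊤, e: ⊤, f: ⊤}
Applying B2's transfer function to that IN value gives OUT[B2] (row B2 above).

Answer: {a: ⊤, b: 6, c: ⊤, d: ⊤, e: ⊤, f: ⊤}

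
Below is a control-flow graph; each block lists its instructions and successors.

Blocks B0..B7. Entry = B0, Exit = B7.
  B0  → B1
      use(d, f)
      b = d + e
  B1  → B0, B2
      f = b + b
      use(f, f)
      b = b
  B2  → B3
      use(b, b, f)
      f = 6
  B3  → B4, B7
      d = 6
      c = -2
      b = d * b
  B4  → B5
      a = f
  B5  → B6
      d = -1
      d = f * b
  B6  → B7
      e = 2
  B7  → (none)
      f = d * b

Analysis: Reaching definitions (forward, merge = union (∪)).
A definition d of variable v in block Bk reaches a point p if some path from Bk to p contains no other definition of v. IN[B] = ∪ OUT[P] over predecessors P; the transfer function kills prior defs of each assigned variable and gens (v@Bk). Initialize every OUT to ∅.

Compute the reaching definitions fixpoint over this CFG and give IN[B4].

Answer: {b@B3, c@B3, d@B3, f@B2}

Trace:
Fixpoint table:
  B0:   IN={b@B1, f@B1}   OUT={b@B0, f@B1}
  B1:   IN={b@B0, f@B1}   OUT={b@B1, f@B1}
  B2:   IN={b@B1, f@B1}   OUT={b@B1, f@B2}
  B3:   IN={b@B1, f@B2}   OUT={b@B3, c@B3, d@B3, f@B2}
  B4:   IN={b@B3, c@B3, d@B3, f@B2}   OUT={a@B4, b@B3, c@B3, d@B3, f@B2}
  B5:   IN={a@B4, b@B3, c@B3, d@B3, f@B2}   OUT={a@B4, b@B3, c@B3, d@B5, f@B2}
  B6:   IN={a@B4, b@B3, c@B3, d@B5, f@B2}   OUT={a@B4, b@B3, c@B3, d@B5, e@B6, f@B2}
  B7:   IN={a@B4, b@B3, c@B3, d@B3, d@B5, e@B6, f@B2}   OUT={a@B4, b@B3, c@B3, d@B3, d@B5, e@B6, f@B7}

Merge at B4: IN[B4] = OUT[B3] = {b@B3, c@B3, d@B3, f@B2}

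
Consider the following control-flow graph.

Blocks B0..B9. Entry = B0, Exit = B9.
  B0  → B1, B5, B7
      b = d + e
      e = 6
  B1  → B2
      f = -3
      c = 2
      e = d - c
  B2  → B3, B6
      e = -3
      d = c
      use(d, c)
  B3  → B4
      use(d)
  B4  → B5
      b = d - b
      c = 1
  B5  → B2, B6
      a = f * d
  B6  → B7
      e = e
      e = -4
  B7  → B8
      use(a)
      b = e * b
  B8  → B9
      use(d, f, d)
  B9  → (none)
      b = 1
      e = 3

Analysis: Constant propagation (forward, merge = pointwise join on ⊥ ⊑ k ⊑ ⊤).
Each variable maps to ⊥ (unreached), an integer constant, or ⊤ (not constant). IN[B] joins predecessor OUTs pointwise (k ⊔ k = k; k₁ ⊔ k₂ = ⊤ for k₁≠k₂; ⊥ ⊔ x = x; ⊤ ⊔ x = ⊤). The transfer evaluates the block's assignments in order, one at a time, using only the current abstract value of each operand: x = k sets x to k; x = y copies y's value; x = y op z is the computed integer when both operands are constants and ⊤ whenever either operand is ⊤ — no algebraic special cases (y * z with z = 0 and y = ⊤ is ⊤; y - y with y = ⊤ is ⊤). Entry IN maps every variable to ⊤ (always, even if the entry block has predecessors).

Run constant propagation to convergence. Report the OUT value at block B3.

Answer: {a: ⊤, b: ⊤, c: ⊤, d: ⊤, e: -3, f: ⊤}

Derivation:
Per-block solution:
  B0:  IN=(all ⊤)  OUT={e:6; rest ⊤}
  B1:  IN={e:6; rest ⊤}  OUT={c:2, f:-3; rest ⊤}
  B2:  IN=(all ⊤)  OUT={e:-3; rest ⊤}
  B3:  IN={e:-3; rest ⊤}  OUT={e:-3; rest ⊤}
  B4:  IN={e:-3; rest ⊤}  OUT={c:1, e:-3; rest ⊤}
  B5:  IN=(all ⊤)  OUT=(all ⊤)
  B6:  IN=(all ⊤)  OUT={e:-4; rest ⊤}
  B7:  IN=(all ⊤)  OUT=(all ⊤)
  B8:  IN=(all ⊤)  OUT=(all ⊤)
  B9:  IN=(all ⊤)  OUT={b:1, e:3; rest ⊤}

Merge at B3: IN[B3] = OUT[B2] = {a: ⊤, b: ⊤, c: ⊤, d: ⊤, e: -3, f: ⊤}
Applying B3's transfer function to that IN value gives OUT[B3] (row B3 above).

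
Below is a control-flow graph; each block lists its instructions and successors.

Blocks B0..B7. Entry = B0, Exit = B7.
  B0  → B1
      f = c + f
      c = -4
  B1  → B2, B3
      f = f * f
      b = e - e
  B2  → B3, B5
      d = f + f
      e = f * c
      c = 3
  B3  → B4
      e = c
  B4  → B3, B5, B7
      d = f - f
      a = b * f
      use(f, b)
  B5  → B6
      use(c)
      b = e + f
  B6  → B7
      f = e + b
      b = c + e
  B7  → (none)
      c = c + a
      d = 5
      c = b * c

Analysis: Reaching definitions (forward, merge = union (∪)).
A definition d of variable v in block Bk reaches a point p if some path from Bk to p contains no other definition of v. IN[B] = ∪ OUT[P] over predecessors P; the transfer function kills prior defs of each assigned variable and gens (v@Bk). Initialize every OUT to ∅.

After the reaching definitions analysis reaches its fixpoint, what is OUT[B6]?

Answer: {a@B4, b@B6, c@B0, c@B2, d@B2, d@B4, e@B2, e@B3, f@B6}

Trace:
Converged values:
  B0:  IN={}  OUT={c@B0, f@B0}
  B1:  IN={c@B0, f@B0}  OUT={b@B1, c@B0, f@B1}
  B2:  IN={b@B1, c@B0, f@B1}  OUT={b@B1, c@B2, d@B2, e@B2, f@B1}
  B3:  IN={a@B4, b@B1, c@B0, c@B2, d@B2, d@B4, e@B2, e@B3, f@B1}  OUT={a@B4, b@B1, c@B0, c@B2, d@B2, d@B4, e@B3, f@B1}
  B4:  IN={a@B4, b@B1, c@B0, c@B2, d@B2, d@B4, e@B3, f@B1}  OUT={a@B4, b@B1, c@B0, c@B2, d@B4, e@B3, f@B1}
  B5:  IN={a@B4, b@B1, c@B0, c@B2, d@B2, d@B4, e@B2, e@B3, f@B1}  OUT={a@B4, b@B5, c@B0, c@B2, d@B2, d@B4, e@B2, e@B3, f@B1}
  B6:  IN={a@B4, b@B5, c@B0, c@B2, d@B2, d@B4, e@B2, e@B3, f@B1}  OUT={a@B4, b@B6, c@B0, c@B2, d@B2, d@B4, e@B2, e@B3, f@B6}
  B7:  IN={a@B4, b@B1, b@B6, c@B0, c@B2, d@B2, d@B4, e@B2, e@B3, f@B1, f@B6}  OUT={a@B4, b@B1, b@B6, c@B7, d@B7, e@B2, e@B3, f@B1, f@B6}

Merge at B6: IN[B6] = OUT[B5] = {a@B4, b@B5, c@B0, c@B2, d@B2, d@B4, e@B2, e@B3, f@B1}
Applying B6's transfer function to that IN value gives OUT[B6] (row B6 above).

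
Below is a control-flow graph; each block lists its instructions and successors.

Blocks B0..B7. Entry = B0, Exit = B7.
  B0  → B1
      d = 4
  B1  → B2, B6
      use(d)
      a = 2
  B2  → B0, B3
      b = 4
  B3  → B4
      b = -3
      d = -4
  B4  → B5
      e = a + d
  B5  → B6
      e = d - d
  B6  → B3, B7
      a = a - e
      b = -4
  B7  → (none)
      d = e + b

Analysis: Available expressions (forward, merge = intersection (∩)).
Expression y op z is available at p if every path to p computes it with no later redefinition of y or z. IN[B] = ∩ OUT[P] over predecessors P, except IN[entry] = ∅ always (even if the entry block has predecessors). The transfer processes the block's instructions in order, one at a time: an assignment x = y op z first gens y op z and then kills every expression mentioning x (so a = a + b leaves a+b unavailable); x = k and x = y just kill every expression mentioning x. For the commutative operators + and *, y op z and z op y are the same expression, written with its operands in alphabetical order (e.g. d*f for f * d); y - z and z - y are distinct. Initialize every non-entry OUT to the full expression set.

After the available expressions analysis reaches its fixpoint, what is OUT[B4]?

Per-block solution:
  B0: | IN={} | OUT={}
  B1: | IN={} | OUT={}
  B2: | IN={} | OUT={}
  B3: | IN={} | OUT={}
  B4: | IN={} | OUT={a+d}
  B5: | IN={a+d} | OUT={a+d, d-d}
  B6: | IN={} | OUT={}
  B7: | IN={} | OUT={b+e}

Merge at B4: IN[B4] = OUT[B3] = {}
Applying B4's transfer function to that IN value gives OUT[B4] (row B4 above).

Answer: {a+d}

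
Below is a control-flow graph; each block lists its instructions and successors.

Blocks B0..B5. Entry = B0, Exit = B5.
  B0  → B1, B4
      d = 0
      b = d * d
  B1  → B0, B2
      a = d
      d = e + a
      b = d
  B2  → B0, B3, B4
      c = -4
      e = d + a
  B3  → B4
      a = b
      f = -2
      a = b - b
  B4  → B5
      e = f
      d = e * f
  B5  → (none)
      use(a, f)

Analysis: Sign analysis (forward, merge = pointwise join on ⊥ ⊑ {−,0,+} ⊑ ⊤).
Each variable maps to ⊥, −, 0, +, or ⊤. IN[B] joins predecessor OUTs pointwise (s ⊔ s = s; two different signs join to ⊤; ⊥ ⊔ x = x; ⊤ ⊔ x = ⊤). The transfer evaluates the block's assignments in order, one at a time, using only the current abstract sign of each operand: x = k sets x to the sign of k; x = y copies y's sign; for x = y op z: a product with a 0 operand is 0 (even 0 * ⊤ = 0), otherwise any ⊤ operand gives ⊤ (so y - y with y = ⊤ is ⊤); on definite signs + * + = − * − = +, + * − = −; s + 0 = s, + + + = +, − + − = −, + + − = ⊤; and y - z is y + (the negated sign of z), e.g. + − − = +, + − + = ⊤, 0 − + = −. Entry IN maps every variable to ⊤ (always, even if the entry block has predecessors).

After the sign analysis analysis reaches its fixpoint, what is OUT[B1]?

Per-block solution:
  B0: | IN=(all ⊤) | OUT={b:0, d:0; rest ⊤}
  B1: | IN={b:0, d:0; rest ⊤} | OUT={a:0; rest ⊤}
  B2: | IN={a:0; rest ⊤} | OUT={a:0, c:-; rest ⊤}
  B3: | IN={a:0, c:-; rest ⊤} | OUT={c:-, f:-; rest ⊤}
  B4: | IN=(all ⊤) | OUT=(all ⊤)
  B5: | IN=(all ⊤) | OUT=(all ⊤)

Merge at B1: IN[B1] = OUT[B0] = {a: ⊤, b: 0, c: ⊤, d: 0, e: ⊤, f: ⊤}
Applying B1's transfer function to that IN value gives OUT[B1] (row B1 above).

Answer: {a: 0, b: ⊤, c: ⊤, d: ⊤, e: ⊤, f: ⊤}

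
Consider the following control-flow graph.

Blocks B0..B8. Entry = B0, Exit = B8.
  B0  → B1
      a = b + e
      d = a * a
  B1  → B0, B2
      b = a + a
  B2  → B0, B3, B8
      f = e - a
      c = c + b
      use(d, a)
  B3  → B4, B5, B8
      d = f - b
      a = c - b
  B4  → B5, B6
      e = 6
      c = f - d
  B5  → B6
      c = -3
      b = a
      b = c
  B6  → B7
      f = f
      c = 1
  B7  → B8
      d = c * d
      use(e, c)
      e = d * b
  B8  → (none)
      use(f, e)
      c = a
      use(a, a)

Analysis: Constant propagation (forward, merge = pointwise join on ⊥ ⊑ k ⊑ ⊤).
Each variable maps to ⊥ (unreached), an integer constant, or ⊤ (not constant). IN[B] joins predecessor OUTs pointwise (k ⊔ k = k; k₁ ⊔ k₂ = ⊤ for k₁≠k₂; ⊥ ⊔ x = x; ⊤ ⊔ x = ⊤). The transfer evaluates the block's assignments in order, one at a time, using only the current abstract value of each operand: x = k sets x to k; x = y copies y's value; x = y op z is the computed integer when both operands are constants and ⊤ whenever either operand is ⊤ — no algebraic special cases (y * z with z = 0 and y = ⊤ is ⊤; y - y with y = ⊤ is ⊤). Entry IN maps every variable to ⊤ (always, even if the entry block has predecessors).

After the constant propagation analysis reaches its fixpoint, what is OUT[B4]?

Converged values:
  B0: | IN=(all ⊤) | OUT=(all ⊤)
  B1: | IN=(all ⊤) | OUT=(all ⊤)
  B2: | IN=(all ⊤) | OUT=(all ⊤)
  B3: | IN=(all ⊤) | OUT=(all ⊤)
  B4: | IN=(all ⊤) | OUT={e:6; rest ⊤}
  B5: | IN=(all ⊤) | OUT={b:-3, c:-3; rest ⊤}
  B6: | IN=(all ⊤) | OUT={c:1; rest ⊤}
  B7: | IN={c:1; rest ⊤} | OUT={c:1; rest ⊤}
  B8: | IN=(all ⊤) | OUT=(all ⊤)

Merge at B4: IN[B4] = OUT[B3] = {a: ⊤, b: ⊤, c: ⊤, d: ⊤, e: ⊤, f: ⊤}
Applying B4's transfer function to that IN value gives OUT[B4] (row B4 above).

Answer: {a: ⊤, b: ⊤, c: ⊤, d: ⊤, e: 6, f: ⊤}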